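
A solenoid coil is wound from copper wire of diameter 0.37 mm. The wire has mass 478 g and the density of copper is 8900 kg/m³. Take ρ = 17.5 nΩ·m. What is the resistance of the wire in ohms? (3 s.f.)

81.3 Ω

ρ = 17.5 nΩ·m = 1.75×10^-8 Ω·m
A = π(d/2)² = π(1.8500e-04 m)² = 1.0752e-07 m²
L = m/(density·A) = 0.478/(8900×1.0752e-07) = 499.5 m
R = ρL/A = (1.75×10^-8)(499.5)/(1.0752e-07) = 81.3 Ω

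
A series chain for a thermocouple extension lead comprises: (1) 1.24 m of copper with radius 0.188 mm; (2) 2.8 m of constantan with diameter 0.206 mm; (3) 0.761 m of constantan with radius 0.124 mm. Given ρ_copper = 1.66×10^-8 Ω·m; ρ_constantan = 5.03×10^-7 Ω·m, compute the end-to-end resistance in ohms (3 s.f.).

50.4 Ω

Seg 1: A = πr² = π(1.8800e-04 m)² = 1.110e-07 m²
R_1 = (1.66×10^-8)(1.24)/(1.110e-07) = 0.1854 Ω
Seg 2: A = π(d/2)² = π(1.0300e-04 m)² = 3.333e-08 m²
R_2 = (5.03×10^-7)(2.8)/(3.333e-08) = 42.26 Ω
Seg 3: A = πr² = π(1.2400e-04 m)² = 4.831e-08 m²
R_3 = (5.03×10^-7)(0.761)/(4.831e-08) = 7.924 Ω
R_total = R_1 + R_2 + R_3 = 50.4 Ω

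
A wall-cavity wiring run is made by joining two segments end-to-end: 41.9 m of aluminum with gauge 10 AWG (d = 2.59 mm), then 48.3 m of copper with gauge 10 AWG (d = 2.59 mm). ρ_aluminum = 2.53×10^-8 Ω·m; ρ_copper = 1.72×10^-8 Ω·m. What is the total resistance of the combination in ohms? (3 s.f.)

0.359 Ω

Segment 1: A = π(2.59/2 mm)² = π(1.2950e-03 m)² = 5.269e-06 m²
R₁ = ρL/A = (2.53×10^-8)(41.9)/(5.269e-06) = 0.2012 Ω
R₂ = (1.72×10^-8)(48.3)/(5.269e-06) = 0.1577 Ω
R = R₁ + R₂ = 0.359 Ω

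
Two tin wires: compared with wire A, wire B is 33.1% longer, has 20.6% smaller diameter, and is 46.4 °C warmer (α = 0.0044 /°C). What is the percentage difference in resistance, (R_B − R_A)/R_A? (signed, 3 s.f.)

154%

R ∝ ρL/d² with ρ ∝ (1+αΔT), so R_B/R_A = (1 + 33.1/100) × (1 − 20.6/100)⁻² × (1 + 0.0044×46.4)
= 1.331 × 1.586 × 1.204 = 2.542
(R_B − R_A)/R_A = 2.542 − 1 = 154%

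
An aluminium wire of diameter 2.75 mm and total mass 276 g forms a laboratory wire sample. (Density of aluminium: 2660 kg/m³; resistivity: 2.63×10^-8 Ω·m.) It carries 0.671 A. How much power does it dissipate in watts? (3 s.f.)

0.0348 W

A = π(d/2)² = π(1.3750e-03 m)² = 5.9396e-06 m²
L = m/(density·A) = 0.276/(2660×5.9396e-06) = 17.47 m
R = ρL/A = (2.63×10^-8)(17.47)/(5.9396e-06) = 0.07735 Ω
P = I²R = (0.671)² × 0.07735 = 0.0348 W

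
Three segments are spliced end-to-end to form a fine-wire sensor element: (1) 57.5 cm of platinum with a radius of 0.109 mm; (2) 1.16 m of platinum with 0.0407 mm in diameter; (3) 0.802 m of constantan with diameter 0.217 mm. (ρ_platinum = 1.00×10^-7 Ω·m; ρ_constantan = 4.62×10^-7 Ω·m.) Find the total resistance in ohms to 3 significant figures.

Seg 1: A = πr² = π(1.0900e-04 m)² = 3.733e-08 m²
R_1 = (1.00×10^-7)(0.575)/(3.733e-08) = 1.541 Ω
Seg 2: A = π(d/2)² = π(2.0350e-05 m)² = 1.301e-09 m²
R_2 = (1.00×10^-7)(1.16)/(1.301e-09) = 89.16 Ω
Seg 3: A = π(d/2)² = π(1.0850e-04 m)² = 3.698e-08 m²
R_3 = (4.62×10^-7)(0.802)/(3.698e-08) = 10.02 Ω
R_total = R_1 + R_2 + R_3 = 101 Ω

101 Ω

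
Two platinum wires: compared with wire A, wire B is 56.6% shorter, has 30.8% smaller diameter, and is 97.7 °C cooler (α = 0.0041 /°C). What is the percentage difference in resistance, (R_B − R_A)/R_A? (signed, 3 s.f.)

R ∝ ρL/d² with ρ ∝ (1+αΔT), so R_B/R_A = (1 − 56.6/100) × (1 − 30.8/100)⁻² × (1 − 0.0041×97.7)
= 0.434 × 2.088 × 0.5994 = 0.5433
(R_B − R_A)/R_A = 0.5433 − 1 = -45.7%

-45.7%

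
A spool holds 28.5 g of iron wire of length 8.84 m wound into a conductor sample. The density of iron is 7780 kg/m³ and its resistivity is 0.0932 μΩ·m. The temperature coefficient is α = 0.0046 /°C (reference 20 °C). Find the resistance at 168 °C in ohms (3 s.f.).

3.34 Ω

ρ = 0.0932 μΩ·m = 9.32×10^-8 Ω·m
A = m/(density·L) = 0.0285/(7780×8.84) = 4.1439e-07 m²
R = ρL/A = (9.32×10^-8)(8.84)/(4.1439e-07) = 1.988 Ω
R(168 °C) = 1.988 × (1 + 0.0046×148) = 3.34 Ω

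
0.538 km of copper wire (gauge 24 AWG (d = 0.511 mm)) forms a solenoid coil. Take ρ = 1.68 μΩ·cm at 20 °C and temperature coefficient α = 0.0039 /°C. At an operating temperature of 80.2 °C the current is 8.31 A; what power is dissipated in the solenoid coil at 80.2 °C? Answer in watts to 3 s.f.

ρ = 1.68 μΩ·cm = 1.68×10^-8 Ω·m
A = π(0.511/2 mm)² = π(2.5550e-04 m)² = 2.051e-07 m²
R₍20₎ = ρL/A = (1.68×10^-8)(538)/(2.051e-07) = 44.07 Ω
R₍80.2₎ = R₍20₎(1 + αΔT) = 44.07 × (1 + 0.0039×60.2) = 54.42 Ω
P = I²R = (8.31)² × 54.42 = 3760 W

3760 W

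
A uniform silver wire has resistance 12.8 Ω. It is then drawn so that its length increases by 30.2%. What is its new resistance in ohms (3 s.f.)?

k = 1 + 30.2/100 = 1.302; volume constant ⇒ A' = A/k, so R' = k²R.
R' = 1.695 × 12.8 = 21.7 Ω

21.7 Ω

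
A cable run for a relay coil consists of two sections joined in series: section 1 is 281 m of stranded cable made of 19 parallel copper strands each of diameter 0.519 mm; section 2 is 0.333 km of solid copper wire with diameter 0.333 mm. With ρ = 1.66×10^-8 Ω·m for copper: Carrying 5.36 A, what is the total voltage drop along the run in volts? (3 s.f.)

Section 1: A_strand = π(2.5950e-04)² = 2.116e-07 m²; R₁ = ρL/(N·A_s) = (1.66×10^-8)(281)/(19×2.116e-07) = 1.16 Ω
Section 2: A = π(d/2)² = π(1.6650e-04 m)² = 8.709e-08 m²
R₂ = (1.66×10^-8)(333)/(8.709e-08) = 63.47 Ω
R = R₁ + R₂ = 64.63 Ω
V = IR = 5.36 × 64.63 = 346 V

346 V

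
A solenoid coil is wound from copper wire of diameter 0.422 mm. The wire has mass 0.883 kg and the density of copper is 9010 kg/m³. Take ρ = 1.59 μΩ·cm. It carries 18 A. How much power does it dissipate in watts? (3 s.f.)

ρ = 1.59 μΩ·cm = 1.59×10^-8 Ω·m
A = π(d/2)² = π(2.1100e-04 m)² = 1.3987e-07 m²
L = m/(density·A) = 0.883/(9010×1.3987e-07) = 700.7 m
R = ρL/A = (1.59×10^-8)(700.7)/(1.3987e-07) = 79.65 Ω
P = I²R = (18)² × 79.65 = 25800 W

25800 W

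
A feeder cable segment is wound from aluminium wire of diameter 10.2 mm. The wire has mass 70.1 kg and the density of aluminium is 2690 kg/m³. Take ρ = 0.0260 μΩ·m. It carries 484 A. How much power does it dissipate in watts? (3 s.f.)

ρ = 0.0260 μΩ·m = 2.60×10^-8 Ω·m
A = π(d/2)² = π(5.1000e-03 m)² = 8.1713e-05 m²
L = m/(density·A) = 70.1/(2690×8.1713e-05) = 318.9 m
R = ρL/A = (2.60×10^-8)(318.9)/(8.1713e-05) = 0.1015 Ω
P = I²R = (484)² × 0.1015 = 23800 W

23800 W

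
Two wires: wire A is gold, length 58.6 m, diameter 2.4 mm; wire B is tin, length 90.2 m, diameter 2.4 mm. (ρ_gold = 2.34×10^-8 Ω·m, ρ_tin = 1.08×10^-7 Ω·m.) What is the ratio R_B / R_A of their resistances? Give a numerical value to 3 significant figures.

7.10

R ∝ ρL/d², so R_B/R_A = (ρ_B/ρ_A) × (L_B/L_A)
= (1.08×10^-7/2.34×10^-8) × (90.2/58.6) = 7.10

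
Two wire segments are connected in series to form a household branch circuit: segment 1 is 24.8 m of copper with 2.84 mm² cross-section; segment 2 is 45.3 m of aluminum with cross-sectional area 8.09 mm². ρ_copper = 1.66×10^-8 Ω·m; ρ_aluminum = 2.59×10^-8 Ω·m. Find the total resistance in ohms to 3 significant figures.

0.290 Ω

Segment 1: A = 2.84 mm² = 2.840e-06 m²
R₁ = ρL/A = (1.66×10^-8)(24.8)/(2.840e-06) = 0.145 Ω
Segment 2: A = 8.09 mm² = 8.090e-06 m²
R₂ = (2.59×10^-8)(45.3)/(8.090e-06) = 0.145 Ω
R = R₁ + R₂ = 0.290 Ω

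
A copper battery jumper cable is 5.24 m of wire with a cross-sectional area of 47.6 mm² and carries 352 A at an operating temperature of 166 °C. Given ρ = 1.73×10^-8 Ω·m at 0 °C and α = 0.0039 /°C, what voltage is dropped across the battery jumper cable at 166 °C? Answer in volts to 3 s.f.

1.10 V

A = 47.6 mm² = 4.760e-05 m²
R₍0₎ = ρL/A = (1.73×10^-8)(5.24)/(4.760e-05) = 0.001904 Ω
R₍166₎ = R₍0₎(1 + αΔT) = 0.001904 × (1 + 0.0039×166) = 0.003137 Ω
V = IR = 352 × 0.003137 = 1.10 V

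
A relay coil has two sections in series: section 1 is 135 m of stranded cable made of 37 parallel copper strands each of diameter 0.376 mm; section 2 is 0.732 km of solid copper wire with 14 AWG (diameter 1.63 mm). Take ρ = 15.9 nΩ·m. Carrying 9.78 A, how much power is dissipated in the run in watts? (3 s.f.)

ρ = 15.9 nΩ·m = 1.59×10^-8 Ω·m
Section 1: A_strand = π(1.8800e-04)² = 1.110e-07 m²; R₁ = ρL/(N·A_s) = (1.59×10^-8)(135)/(37×1.110e-07) = 0.5225 Ω
Section 2: A = π(1.63/2 mm)² = π(8.1500e-04 m)² = 2.087e-06 m²
R₂ = (1.59×10^-8)(732)/(2.087e-06) = 5.578 Ω
R = R₁ + R₂ = 6.1 Ω
P = I²R = (9.78)² × 6.1 = 583 W

583 W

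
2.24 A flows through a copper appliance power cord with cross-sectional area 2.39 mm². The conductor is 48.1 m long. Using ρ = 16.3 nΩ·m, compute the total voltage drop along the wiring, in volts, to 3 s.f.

ρ = 16.3 nΩ·m = 1.63×10^-8 Ω·m
A = 2.39 mm² = 2.390e-06 m²
R = ρL/A = (1.63×10^-8)(48.1)/(2.390e-06) = 0.328 Ω
V = IR = 2.24 × 0.328 = 0.735 V

0.735 V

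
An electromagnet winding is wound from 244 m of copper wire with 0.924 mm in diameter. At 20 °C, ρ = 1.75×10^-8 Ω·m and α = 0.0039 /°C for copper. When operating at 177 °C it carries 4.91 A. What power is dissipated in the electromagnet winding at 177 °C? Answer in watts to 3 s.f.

248 W

A = π(d/2)² = π(4.6200e-04 m)² = 6.706e-07 m²
R₍20₎ = ρL/A = (1.75×10^-8)(244)/(6.706e-07) = 6.368 Ω
R₍177₎ = R₍20₎(1 + αΔT) = 6.368 × (1 + 0.0039×157) = 10.27 Ω
P = I²R = (4.91)² × 10.27 = 248 W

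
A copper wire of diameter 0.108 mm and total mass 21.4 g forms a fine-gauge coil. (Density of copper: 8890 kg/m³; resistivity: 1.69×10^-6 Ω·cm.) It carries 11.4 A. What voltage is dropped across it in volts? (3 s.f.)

ρ = 1.69×10^-6 Ω·cm = 1.69×10^-8 Ω·m
A = π(d/2)² = π(5.4000e-05 m)² = 9.1609e-09 m²
L = m/(density·A) = 0.0214/(8890×9.1609e-09) = 262.8 m
R = ρL/A = (1.69×10^-8)(262.8)/(9.1609e-09) = 484.8 Ω
V = IR = 11.4 × 484.8 = 5530 V

5530 V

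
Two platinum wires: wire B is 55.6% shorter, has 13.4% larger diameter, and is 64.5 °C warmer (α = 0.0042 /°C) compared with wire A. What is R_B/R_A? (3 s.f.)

R ∝ ρL/d² with ρ ∝ (1+αΔT), so R_B/R_A = (1 − 55.6/100) × (1 + 13.4/100)⁻² × (1 + 0.0042×64.5)
= 0.444 × 0.7776 × 1.271 = 0.439

0.439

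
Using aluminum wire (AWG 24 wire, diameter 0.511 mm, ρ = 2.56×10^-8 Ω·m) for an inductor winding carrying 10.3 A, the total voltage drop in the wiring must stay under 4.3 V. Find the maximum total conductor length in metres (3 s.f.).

3.34 m

A = π(0.511/2 mm)² = π(2.5550e-04 m)² = 2.051e-07 m²
L_max = V_max·A/(1·ρI) = (4.3)(2.051e-07)/(2.56×10^-8×10.3) = 3.34 m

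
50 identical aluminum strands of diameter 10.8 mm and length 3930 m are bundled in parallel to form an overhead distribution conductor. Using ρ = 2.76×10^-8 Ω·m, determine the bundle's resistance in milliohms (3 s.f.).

A_strand = π(5.4000e-03 m)² = 9.161e-05 m²
R_strand = ρL/A = (2.76×10^-8)(3930)/(9.161e-05) = 1.184 Ω
R_total = R_strand/N = 1.184/50 = 23.7 mΩ

23.7 mΩ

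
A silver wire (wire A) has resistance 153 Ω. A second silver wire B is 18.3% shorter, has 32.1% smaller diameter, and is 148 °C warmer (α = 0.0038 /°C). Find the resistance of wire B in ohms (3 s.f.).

R ∝ ρL/d² with ρ ∝ (1+αΔT), so R_B/R_A = (1 − 18.3/100) × (1 − 32.1/100)⁻² × (1 + 0.0038×148)
= 0.817 × 2.169 × 1.562 = 2.769
R_B = 2.769 × 153 = 424 Ω

424 Ω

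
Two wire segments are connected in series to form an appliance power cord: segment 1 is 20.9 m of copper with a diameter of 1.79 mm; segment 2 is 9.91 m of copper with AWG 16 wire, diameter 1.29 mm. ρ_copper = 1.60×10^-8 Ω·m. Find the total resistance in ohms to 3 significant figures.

Segment 1: A = π(d/2)² = π(8.9500e-04 m)² = 2.516e-06 m²
R₁ = ρL/A = (1.60×10^-8)(20.9)/(2.516e-06) = 0.1329 Ω
Segment 2: A = π(1.29/2 mm)² = π(6.4500e-04 m)² = 1.307e-06 m²
R₂ = (1.60×10^-8)(9.91)/(1.307e-06) = 0.1213 Ω
R = R₁ + R₂ = 0.254 Ω

0.254 Ω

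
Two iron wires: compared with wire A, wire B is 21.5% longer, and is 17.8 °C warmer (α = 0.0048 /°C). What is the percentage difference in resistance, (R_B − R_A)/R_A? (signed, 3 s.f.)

31.9%

R ∝ ρL/d² with ρ ∝ (1+αΔT), so R_B/R_A = (1 + 21.5/100) × (1 + 0.0048×17.8)
= 1.215 × 1.085 = 1.319
(R_B − R_A)/R_A = 1.319 − 1 = 31.9%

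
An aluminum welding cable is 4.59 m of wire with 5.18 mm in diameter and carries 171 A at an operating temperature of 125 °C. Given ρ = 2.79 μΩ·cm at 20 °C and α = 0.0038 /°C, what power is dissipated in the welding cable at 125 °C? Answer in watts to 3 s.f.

249 W

ρ = 2.79 μΩ·cm = 2.79×10^-8 Ω·m
A = π(d/2)² = π(2.5900e-03 m)² = 2.107e-05 m²
R₍20₎ = ρL/A = (2.79×10^-8)(4.59)/(2.107e-05) = 0.006077 Ω
R₍125₎ = R₍20₎(1 + αΔT) = 0.006077 × (1 + 0.0038×105) = 0.008501 Ω
P = I²R = (171)² × 0.008501 = 249 W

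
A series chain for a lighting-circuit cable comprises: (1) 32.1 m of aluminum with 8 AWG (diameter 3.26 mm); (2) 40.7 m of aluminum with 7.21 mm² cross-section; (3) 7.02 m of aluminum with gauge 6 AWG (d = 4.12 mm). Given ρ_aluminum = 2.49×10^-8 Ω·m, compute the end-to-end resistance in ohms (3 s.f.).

0.249 Ω

Seg 1: A = π(3.26/2 mm)² = π(1.6300e-03 m)² = 8.347e-06 m²
R_1 = (2.49×10^-8)(32.1)/(8.347e-06) = 0.09576 Ω
Seg 2: A = 7.21 mm² = 7.210e-06 m²
R_2 = (2.49×10^-8)(40.7)/(7.210e-06) = 0.1406 Ω
Seg 3: A = π(4.12/2 mm)² = π(2.0600e-03 m)² = 1.333e-05 m²
R_3 = (2.49×10^-8)(7.02)/(1.333e-05) = 0.01311 Ω
R_total = R_1 + R_2 + R_3 = 0.249 Ω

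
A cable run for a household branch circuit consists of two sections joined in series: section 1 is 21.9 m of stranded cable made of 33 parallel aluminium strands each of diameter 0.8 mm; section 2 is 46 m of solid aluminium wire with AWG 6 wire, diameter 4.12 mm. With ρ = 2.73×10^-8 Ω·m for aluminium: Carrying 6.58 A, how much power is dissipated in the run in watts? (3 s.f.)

Section 1: A_strand = π(4.0000e-04)² = 5.027e-07 m²; R₁ = ρL/(N·A_s) = (2.73×10^-8)(21.9)/(33×5.027e-07) = 0.03604 Ω
Section 2: A = π(4.12/2 mm)² = π(2.0600e-03 m)² = 1.333e-05 m²
R₂ = (2.73×10^-8)(46)/(1.333e-05) = 0.0942 Ω
R = R₁ + R₂ = 0.1302 Ω
P = I²R = (6.58)² × 0.1302 = 5.64 W

5.64 W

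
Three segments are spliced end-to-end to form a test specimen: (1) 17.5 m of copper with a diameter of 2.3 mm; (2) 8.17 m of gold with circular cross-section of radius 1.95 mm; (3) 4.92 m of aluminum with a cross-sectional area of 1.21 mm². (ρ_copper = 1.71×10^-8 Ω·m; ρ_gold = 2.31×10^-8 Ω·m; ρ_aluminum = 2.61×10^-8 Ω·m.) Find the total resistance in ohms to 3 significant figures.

Seg 1: A = π(d/2)² = π(1.1500e-03 m)² = 4.155e-06 m²
R_1 = (1.71×10^-8)(17.5)/(4.155e-06) = 0.07203 Ω
Seg 2: A = πr² = π(1.9500e-03 m)² = 1.195e-05 m²
R_2 = (2.31×10^-8)(8.17)/(1.195e-05) = 0.0158 Ω
Seg 3: A = 1.21 mm² = 1.210e-06 m²
R_3 = (2.61×10^-8)(4.92)/(1.210e-06) = 0.1061 Ω
R_total = R_1 + R_2 + R_3 = 0.194 Ω

0.194 Ω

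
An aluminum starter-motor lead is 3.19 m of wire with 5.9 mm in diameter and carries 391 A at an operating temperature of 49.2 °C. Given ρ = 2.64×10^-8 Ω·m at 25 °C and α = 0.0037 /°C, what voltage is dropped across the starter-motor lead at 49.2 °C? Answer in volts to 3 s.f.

1.31 V

A = π(d/2)² = π(2.9500e-03 m)² = 2.734e-05 m²
R₍25₎ = ρL/A = (2.64×10^-8)(3.19)/(2.734e-05) = 0.00308 Ω
R₍49.2₎ = R₍25₎(1 + αΔT) = 0.00308 × (1 + 0.0037×24.2) = 0.003356 Ω
V = IR = 391 × 0.003356 = 1.31 V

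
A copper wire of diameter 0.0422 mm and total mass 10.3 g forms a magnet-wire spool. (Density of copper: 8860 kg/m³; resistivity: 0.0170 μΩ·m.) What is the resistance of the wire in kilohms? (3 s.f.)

ρ = 0.0170 μΩ·m = 1.70×10^-8 Ω·m
A = π(d/2)² = π(2.1100e-05 m)² = 1.3987e-09 m²
L = m/(density·A) = 0.0103/(8860×1.3987e-09) = 831.2 m
R = ρL/A = (1.70×10^-8)(831.2)/(1.3987e-09) = 10.1 kΩ

10.1 kΩ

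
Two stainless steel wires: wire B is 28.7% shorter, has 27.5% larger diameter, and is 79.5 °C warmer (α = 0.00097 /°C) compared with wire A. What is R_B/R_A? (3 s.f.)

R ∝ ρL/d² with ρ ∝ (1+αΔT), so R_B/R_A = (1 − 28.7/100) × (1 + 27.5/100)⁻² × (1 + 0.00097×79.5)
= 0.713 × 0.6151 × 1.077 = 0.472

0.472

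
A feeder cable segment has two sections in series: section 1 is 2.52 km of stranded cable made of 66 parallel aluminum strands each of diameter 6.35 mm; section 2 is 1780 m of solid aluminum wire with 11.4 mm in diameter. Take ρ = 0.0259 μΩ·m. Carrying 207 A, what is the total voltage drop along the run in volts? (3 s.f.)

ρ = 0.0259 μΩ·m = 2.59×10^-8 Ω·m
Section 1: A_strand = π(3.1750e-03)² = 3.167e-05 m²; R₁ = ρL/(N·A_s) = (2.59×10^-8)(2520)/(66×3.167e-05) = 0.03123 Ω
Section 2: A = π(d/2)² = π(5.7000e-03 m)² = 1.021e-04 m²
R₂ = (2.59×10^-8)(1780)/(1.021e-04) = 0.4517 Ω
R = R₁ + R₂ = 0.4829 Ω
V = IR = 207 × 0.4829 = 100 V

100 V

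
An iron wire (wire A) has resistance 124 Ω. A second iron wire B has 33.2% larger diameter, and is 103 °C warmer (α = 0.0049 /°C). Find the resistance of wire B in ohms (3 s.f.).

105 Ω

R ∝ ρL/d² with ρ ∝ (1+αΔT), so R_B/R_A = (1 + 33.2/100)⁻² × (1 + 0.0049×103)
= 0.5636 × 1.505 = 0.8481
R_B = 0.8481 × 124 = 105 Ω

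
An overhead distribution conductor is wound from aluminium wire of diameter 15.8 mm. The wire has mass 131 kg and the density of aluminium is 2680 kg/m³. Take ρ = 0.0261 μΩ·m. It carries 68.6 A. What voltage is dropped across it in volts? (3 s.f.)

2.28 V

ρ = 0.0261 μΩ·m = 2.61×10^-8 Ω·m
A = π(d/2)² = π(7.9000e-03 m)² = 1.9607e-04 m²
L = m/(density·A) = 131/(2680×1.9607e-04) = 249.3 m
R = ρL/A = (2.61×10^-8)(249.3)/(1.9607e-04) = 0.03319 Ω
V = IR = 68.6 × 0.03319 = 2.28 V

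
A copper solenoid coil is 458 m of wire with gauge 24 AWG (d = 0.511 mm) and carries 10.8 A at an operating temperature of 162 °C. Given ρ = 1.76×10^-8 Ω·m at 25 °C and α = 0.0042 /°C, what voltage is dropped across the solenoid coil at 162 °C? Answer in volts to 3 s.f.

669 V

A = π(0.511/2 mm)² = π(2.5550e-04 m)² = 2.051e-07 m²
R₍25₎ = ρL/A = (1.76×10^-8)(458)/(2.051e-07) = 39.3 Ω
R₍162₎ = R₍25₎(1 + αΔT) = 39.3 × (1 + 0.0042×137) = 61.92 Ω
V = IR = 10.8 × 61.92 = 669 V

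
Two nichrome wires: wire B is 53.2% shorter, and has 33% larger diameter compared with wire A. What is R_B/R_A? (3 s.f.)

0.265

R ∝ L/d², so R_B/R_A = (1 − 53.2/100) × (1 + 33/100)⁻²
= 0.468 × 0.5653 = 0.265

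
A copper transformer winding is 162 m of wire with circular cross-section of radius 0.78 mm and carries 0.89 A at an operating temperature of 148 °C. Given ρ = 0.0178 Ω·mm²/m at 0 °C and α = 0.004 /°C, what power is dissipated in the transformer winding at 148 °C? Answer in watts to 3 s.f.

1.90 W

ρ = 0.0178 Ω·mm²/m = 1.78×10^-8 Ω·m
A = πr² = π(7.8000e-04 m)² = 1.911e-06 m²
R₍0₎ = ρL/A = (1.78×10^-8)(162)/(1.911e-06) = 1.509 Ω
R₍148₎ = R₍0₎(1 + αΔT) = 1.509 × (1 + 0.004×148) = 2.402 Ω
P = I²R = (0.89)² × 2.402 = 1.90 W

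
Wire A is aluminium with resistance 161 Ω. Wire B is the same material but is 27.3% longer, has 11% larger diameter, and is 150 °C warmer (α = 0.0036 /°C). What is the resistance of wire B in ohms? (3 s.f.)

256 Ω

R ∝ ρL/d² with ρ ∝ (1+αΔT), so R_B/R_A = (1 + 27.3/100) × (1 + 11/100)⁻² × (1 + 0.0036×150)
= 1.273 × 0.8116 × 1.54 = 1.591
R_B = 1.591 × 161 = 256 Ω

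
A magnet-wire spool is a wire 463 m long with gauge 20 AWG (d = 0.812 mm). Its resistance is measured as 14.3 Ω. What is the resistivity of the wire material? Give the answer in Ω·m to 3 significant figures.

A = π(0.812/2 mm)² = π(4.0600e-04 m)² = 5.178e-07 m²
ρ = RA/L = (14.3)(5.178e-07)/(463) = 1.60×10^-8 Ω·m

1.60×10^-8 Ω·m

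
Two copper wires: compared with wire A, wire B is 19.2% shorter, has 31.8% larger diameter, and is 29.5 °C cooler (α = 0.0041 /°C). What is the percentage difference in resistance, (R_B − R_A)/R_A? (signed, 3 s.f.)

R ∝ ρL/d² with ρ ∝ (1+αΔT), so R_B/R_A = (1 − 19.2/100) × (1 + 31.8/100)⁻² × (1 − 0.0041×29.5)
= 0.808 × 0.5757 × 0.879 = 0.4089
(R_B − R_A)/R_A = 0.4089 − 1 = -59.1%

-59.1%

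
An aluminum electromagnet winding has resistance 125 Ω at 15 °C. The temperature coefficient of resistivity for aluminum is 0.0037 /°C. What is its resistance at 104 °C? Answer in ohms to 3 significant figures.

166 Ω

ΔT = 104 − 15 = 89 °C
R = R₀(1 + αΔT) = 125 × (1 + 0.0037×89) = 125 × 1.329 = 166 Ω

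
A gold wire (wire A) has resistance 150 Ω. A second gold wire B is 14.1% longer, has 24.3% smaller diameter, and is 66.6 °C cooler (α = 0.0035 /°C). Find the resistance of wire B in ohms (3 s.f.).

229 Ω

R ∝ ρL/d² with ρ ∝ (1+αΔT), so R_B/R_A = (1 + 14.1/100) × (1 − 24.3/100)⁻² × (1 − 0.0035×66.6)
= 1.141 × 1.745 × 0.7669 = 1.527
R_B = 1.527 × 150 = 229 Ω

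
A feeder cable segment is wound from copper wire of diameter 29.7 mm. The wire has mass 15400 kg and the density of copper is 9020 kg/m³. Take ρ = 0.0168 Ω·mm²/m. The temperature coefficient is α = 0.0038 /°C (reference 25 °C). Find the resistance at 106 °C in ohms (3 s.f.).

0.0782 Ω

ρ = 0.0168 Ω·mm²/m = 1.68×10^-8 Ω·m
A = π(d/2)² = π(1.4850e-02 m)² = 6.9279e-04 m²
L = m/(density·A) = 15400/(9020×6.9279e-04) = 2464 m
R = ρL/A = (1.68×10^-8)(2464)/(6.9279e-04) = 0.05976 Ω
R(106 °C) = 0.05976 × (1 + 0.0038×81) = 0.0782 Ω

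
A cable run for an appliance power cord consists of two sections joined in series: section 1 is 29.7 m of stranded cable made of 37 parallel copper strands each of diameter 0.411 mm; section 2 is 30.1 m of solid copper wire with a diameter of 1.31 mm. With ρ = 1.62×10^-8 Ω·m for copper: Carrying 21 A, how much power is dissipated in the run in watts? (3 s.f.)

203 W

Section 1: A_strand = π(2.0550e-04)² = 1.327e-07 m²; R₁ = ρL/(N·A_s) = (1.62×10^-8)(29.7)/(37×1.327e-07) = 0.09802 Ω
Section 2: A = π(d/2)² = π(6.5500e-04 m)² = 1.348e-06 m²
R₂ = (1.62×10^-8)(30.1)/(1.348e-06) = 0.3618 Ω
R = R₁ + R₂ = 0.4598 Ω
P = I²R = (21)² × 0.4598 = 203 W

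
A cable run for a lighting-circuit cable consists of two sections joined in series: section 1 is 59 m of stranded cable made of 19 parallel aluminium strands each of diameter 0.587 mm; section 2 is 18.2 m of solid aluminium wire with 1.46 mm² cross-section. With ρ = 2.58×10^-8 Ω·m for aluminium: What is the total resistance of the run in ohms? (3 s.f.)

0.618 Ω

Section 1: A_strand = π(2.9350e-04)² = 2.706e-07 m²; R₁ = ρL/(N·A_s) = (2.58×10^-8)(59)/(19×2.706e-07) = 0.296 Ω
Section 2: A = 1.46 mm² = 1.460e-06 m²
R₂ = (2.58×10^-8)(18.2)/(1.460e-06) = 0.3216 Ω
R = R₁ + R₂ = 0.618 Ω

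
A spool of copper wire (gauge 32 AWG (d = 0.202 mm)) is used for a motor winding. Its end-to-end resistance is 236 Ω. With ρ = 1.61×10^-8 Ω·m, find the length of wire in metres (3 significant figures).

470 m

A = π(0.202/2 mm)² = π(1.0100e-04 m)² = 3.205e-08 m²
L = RA/ρ = (236)(3.205e-08)/(1.61×10^-8) = 470 m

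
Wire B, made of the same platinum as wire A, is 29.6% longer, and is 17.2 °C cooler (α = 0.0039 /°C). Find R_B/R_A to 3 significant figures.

1.21

R ∝ ρL/d² with ρ ∝ (1+αΔT), so R_B/R_A = (1 + 29.6/100) × (1 − 0.0039×17.2)
= 1.296 × 0.9329 = 1.21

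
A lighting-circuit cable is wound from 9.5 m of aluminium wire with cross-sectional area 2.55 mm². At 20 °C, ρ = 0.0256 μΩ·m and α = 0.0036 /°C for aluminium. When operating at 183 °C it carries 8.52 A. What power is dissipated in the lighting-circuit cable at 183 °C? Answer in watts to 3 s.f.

ρ = 0.0256 μΩ·m = 2.56×10^-8 Ω·m
A = 2.55 mm² = 2.550e-06 m²
R₍20₎ = ρL/A = (2.56×10^-8)(9.5)/(2.550e-06) = 0.09537 Ω
R₍183₎ = R₍20₎(1 + αΔT) = 0.09537 × (1 + 0.0036×163) = 0.1513 Ω
P = I²R = (8.52)² × 0.1513 = 11.0 W

11.0 W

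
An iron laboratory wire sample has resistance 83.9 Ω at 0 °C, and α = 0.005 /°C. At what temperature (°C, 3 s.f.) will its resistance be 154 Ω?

167 °C

R = R₀(1 + α(T − T₀)) ⇒ T = T₀ + (R/R₀ − 1)/α
T = 0 + (154/83.9 − 1)/0.005 = 0 + (0.8355)/0.005 = 167 °C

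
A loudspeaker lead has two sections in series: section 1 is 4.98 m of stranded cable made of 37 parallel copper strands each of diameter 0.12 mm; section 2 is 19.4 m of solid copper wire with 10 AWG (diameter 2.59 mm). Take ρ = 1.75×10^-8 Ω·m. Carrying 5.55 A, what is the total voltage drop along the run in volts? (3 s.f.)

1.51 V

Section 1: A_strand = π(6.0000e-05)² = 1.131e-08 m²; R₁ = ρL/(N·A_s) = (1.75×10^-8)(4.98)/(37×1.131e-08) = 0.2083 Ω
Section 2: A = π(2.59/2 mm)² = π(1.2950e-03 m)² = 5.269e-06 m²
R₂ = (1.75×10^-8)(19.4)/(5.269e-06) = 0.06444 Ω
R = R₁ + R₂ = 0.2727 Ω
V = IR = 5.55 × 0.2727 = 1.51 V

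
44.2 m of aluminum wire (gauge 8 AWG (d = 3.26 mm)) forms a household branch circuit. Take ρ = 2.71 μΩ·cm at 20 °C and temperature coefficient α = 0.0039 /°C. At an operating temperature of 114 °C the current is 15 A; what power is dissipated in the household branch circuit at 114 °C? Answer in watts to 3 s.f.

ρ = 2.71 μΩ·cm = 2.71×10^-8 Ω·m
A = π(3.26/2 mm)² = π(1.6300e-03 m)² = 8.347e-06 m²
R₍20₎ = ρL/A = (2.71×10^-8)(44.2)/(8.347e-06) = 0.1435 Ω
R₍114₎ = R₍20₎(1 + αΔT) = 0.1435 × (1 + 0.0039×94) = 0.1961 Ω
P = I²R = (15)² × 0.1961 = 44.1 W

44.1 W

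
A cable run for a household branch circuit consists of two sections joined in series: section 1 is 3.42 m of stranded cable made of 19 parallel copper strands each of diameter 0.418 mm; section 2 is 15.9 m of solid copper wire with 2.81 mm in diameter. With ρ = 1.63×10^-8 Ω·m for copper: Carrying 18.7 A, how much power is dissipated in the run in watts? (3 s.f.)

22.1 W

Section 1: A_strand = π(2.0900e-04)² = 1.372e-07 m²; R₁ = ρL/(N·A_s) = (1.63×10^-8)(3.42)/(19×1.372e-07) = 0.02138 Ω
Section 2: A = π(d/2)² = π(1.4050e-03 m)² = 6.202e-06 m²
R₂ = (1.63×10^-8)(15.9)/(6.202e-06) = 0.04179 Ω
R = R₁ + R₂ = 0.06317 Ω
P = I²R = (18.7)² × 0.06317 = 22.1 W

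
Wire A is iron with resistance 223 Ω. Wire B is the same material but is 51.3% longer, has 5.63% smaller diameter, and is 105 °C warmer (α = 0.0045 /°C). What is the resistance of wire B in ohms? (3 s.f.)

R ∝ ρL/d² with ρ ∝ (1+αΔT), so R_B/R_A = (1 + 51.3/100) × (1 − 5.63/100)⁻² × (1 + 0.0045×105)
= 1.513 × 1.123 × 1.472 = 2.502
R_B = 2.502 × 223 = 558 Ω

558 Ω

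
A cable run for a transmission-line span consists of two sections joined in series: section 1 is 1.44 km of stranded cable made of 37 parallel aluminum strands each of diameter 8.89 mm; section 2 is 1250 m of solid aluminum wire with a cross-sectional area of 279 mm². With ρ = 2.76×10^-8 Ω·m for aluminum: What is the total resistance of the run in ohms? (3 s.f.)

0.141 Ω

Section 1: A_strand = π(4.4450e-03)² = 6.207e-05 m²; R₁ = ρL/(N·A_s) = (2.76×10^-8)(1440)/(37×6.207e-05) = 0.01731 Ω
Section 2: A = 279 mm² = 2.790e-04 m²
R₂ = (2.76×10^-8)(1250)/(2.790e-04) = 0.1237 Ω
R = R₁ + R₂ = 0.141 Ω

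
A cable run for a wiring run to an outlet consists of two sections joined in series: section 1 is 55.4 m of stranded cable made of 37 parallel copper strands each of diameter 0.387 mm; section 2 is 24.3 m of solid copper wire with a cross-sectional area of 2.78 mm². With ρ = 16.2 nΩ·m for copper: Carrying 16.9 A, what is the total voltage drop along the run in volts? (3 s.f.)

5.88 V

ρ = 16.2 nΩ·m = 1.62×10^-8 Ω·m
Section 1: A_strand = π(1.9350e-04)² = 1.176e-07 m²; R₁ = ρL/(N·A_s) = (1.62×10^-8)(55.4)/(37×1.176e-07) = 0.2062 Ω
Section 2: A = 2.78 mm² = 2.780e-06 m²
R₂ = (1.62×10^-8)(24.3)/(2.780e-06) = 0.1416 Ω
R = R₁ + R₂ = 0.3478 Ω
V = IR = 16.9 × 0.3478 = 5.88 V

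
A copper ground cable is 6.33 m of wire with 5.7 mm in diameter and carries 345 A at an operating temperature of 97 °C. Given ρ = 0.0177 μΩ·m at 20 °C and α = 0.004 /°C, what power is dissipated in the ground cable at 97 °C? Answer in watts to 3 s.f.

ρ = 0.0177 μΩ·m = 1.77×10^-8 Ω·m
A = π(d/2)² = π(2.8500e-03 m)² = 2.552e-05 m²
R₍20₎ = ρL/A = (1.77×10^-8)(6.33)/(2.552e-05) = 0.004391 Ω
R₍97₎ = R₍20₎(1 + αΔT) = 0.004391 × (1 + 0.004×77) = 0.005743 Ω
P = I²R = (345)² × 0.005743 = 684 W

684 W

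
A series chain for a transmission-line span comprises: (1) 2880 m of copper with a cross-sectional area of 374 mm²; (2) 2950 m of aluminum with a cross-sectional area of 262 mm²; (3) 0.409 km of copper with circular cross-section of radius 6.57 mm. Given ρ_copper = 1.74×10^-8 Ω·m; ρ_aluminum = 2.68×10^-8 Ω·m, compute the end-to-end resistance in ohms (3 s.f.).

0.488 Ω

Seg 1: A = 374 mm² = 3.740e-04 m²
R_1 = (1.74×10^-8)(2880)/(3.740e-04) = 0.134 Ω
Seg 2: A = 262 mm² = 2.620e-04 m²
R_2 = (2.68×10^-8)(2950)/(2.620e-04) = 0.3018 Ω
Seg 3: A = πr² = π(6.5700e-03 m)² = 1.356e-04 m²
R_3 = (1.74×10^-8)(409)/(1.356e-04) = 0.05248 Ω
R_total = R_1 + R_2 + R_3 = 0.488 Ω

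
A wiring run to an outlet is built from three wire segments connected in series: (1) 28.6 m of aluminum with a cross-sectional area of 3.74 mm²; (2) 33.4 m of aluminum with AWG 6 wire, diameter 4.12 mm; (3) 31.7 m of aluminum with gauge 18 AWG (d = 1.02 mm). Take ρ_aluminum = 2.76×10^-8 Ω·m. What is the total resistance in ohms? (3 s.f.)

Seg 1: A = 3.74 mm² = 3.740e-06 m²
R_1 = (2.76×10^-8)(28.6)/(3.740e-06) = 0.2111 Ω
Seg 2: A = π(4.12/2 mm)² = π(2.0600e-03 m)² = 1.333e-05 m²
R_2 = (2.76×10^-8)(33.4)/(1.333e-05) = 0.06915 Ω
Seg 3: A = π(1.02/2 mm)² = π(5.1000e-04 m)² = 8.171e-07 m²
R_3 = (2.76×10^-8)(31.7)/(8.171e-07) = 1.071 Ω
R_total = R_1 + R_2 + R_3 = 1.35 Ω

1.35 Ω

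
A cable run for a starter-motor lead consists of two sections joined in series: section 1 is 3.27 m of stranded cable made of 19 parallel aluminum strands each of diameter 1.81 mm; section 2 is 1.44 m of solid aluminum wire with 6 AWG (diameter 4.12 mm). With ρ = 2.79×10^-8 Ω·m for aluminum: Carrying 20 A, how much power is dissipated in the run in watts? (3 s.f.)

1.95 W

Section 1: A_strand = π(9.0500e-04)² = 2.573e-06 m²; R₁ = ρL/(N·A_s) = (2.79×10^-8)(3.27)/(19×2.573e-06) = 0.001866 Ω
Section 2: A = π(4.12/2 mm)² = π(2.0600e-03 m)² = 1.333e-05 m²
R₂ = (2.79×10^-8)(1.44)/(1.333e-05) = 0.003014 Ω
R = R₁ + R₂ = 0.00488 Ω
P = I²R = (20)² × 0.00488 = 1.95 W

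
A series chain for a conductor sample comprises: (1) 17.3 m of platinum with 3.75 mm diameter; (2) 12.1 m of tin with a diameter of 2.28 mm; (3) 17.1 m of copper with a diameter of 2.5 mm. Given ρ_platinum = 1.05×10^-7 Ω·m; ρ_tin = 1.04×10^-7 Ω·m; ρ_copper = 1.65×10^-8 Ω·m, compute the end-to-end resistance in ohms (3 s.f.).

Seg 1: A = π(d/2)² = π(1.8750e-03 m)² = 1.104e-05 m²
R_1 = (1.05×10^-7)(17.3)/(1.104e-05) = 0.1645 Ω
Seg 2: A = π(d/2)² = π(1.1400e-03 m)² = 4.083e-06 m²
R_2 = (1.04×10^-7)(12.1)/(4.083e-06) = 0.3082 Ω
Seg 3: A = π(d/2)² = π(1.2500e-03 m)² = 4.909e-06 m²
R_3 = (1.65×10^-8)(17.1)/(4.909e-06) = 0.05748 Ω
R_total = R_1 + R_2 + R_3 = 0.530 Ω

0.530 Ω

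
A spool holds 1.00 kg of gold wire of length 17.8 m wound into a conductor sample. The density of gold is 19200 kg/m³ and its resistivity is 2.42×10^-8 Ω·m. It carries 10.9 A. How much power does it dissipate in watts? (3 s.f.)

A = m/(density·L) = 1/(19200×17.8) = 2.9260e-06 m²
R = ρL/A = (2.42×10^-8)(17.8)/(2.9260e-06) = 0.1472 Ω
P = I²R = (10.9)² × 0.1472 = 17.5 W

17.5 W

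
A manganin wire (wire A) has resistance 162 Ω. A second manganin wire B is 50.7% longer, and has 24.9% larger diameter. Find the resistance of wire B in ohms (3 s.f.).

156 Ω

R ∝ L/d², so R_B/R_A = (1 + 50.7/100) × (1 + 24.9/100)⁻²
= 1.507 × 0.641 = 0.966
R_B = 0.966 × 162 = 156 Ω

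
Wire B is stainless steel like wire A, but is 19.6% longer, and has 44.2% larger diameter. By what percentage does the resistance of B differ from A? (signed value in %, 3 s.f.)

R ∝ L/d², so R_B/R_A = (1 + 19.6/100) × (1 + 44.2/100)⁻²
= 1.196 × 0.4809 = 0.5752
(R_B − R_A)/R_A = 0.5752 − 1 = -42.5%

-42.5%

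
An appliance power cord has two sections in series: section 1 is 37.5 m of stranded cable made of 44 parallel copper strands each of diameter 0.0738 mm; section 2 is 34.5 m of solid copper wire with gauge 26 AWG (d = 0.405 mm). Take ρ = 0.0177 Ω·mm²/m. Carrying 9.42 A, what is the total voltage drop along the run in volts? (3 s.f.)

ρ = 0.0177 Ω·mm²/m = 1.77×10^-8 Ω·m
Section 1: A_strand = π(3.6900e-05)² = 4.278e-09 m²; R₁ = ρL/(N·A_s) = (1.77×10^-8)(37.5)/(44×4.278e-09) = 3.527 Ω
Section 2: A = π(0.405/2 mm)² = π(2.0250e-04 m)² = 1.288e-07 m²
R₂ = (1.77×10^-8)(34.5)/(1.288e-07) = 4.74 Ω
R = R₁ + R₂ = 8.267 Ω
V = IR = 9.42 × 8.267 = 77.9 V

77.9 V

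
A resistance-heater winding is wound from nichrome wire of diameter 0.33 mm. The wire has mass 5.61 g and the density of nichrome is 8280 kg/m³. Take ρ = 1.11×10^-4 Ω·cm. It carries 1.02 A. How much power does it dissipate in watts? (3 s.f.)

107 W

ρ = 1.11×10^-4 Ω·cm = 1.11×10^-6 Ω·m
A = π(d/2)² = π(1.6500e-04 m)² = 8.5530e-08 m²
L = m/(density·A) = 0.00561/(8280×8.5530e-08) = 7.922 m
R = ρL/A = (1.11×10^-6)(7.922)/(8.5530e-08) = 102.8 Ω
P = I²R = (1.02)² × 102.8 = 107 W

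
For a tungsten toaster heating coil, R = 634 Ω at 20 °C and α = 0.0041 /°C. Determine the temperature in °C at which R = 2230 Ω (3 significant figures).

R = R₀(1 + α(T − T₀)) ⇒ T = T₀ + (R/R₀ − 1)/α
T = 20 + (2230/634 − 1)/0.0041 = 20 + (2.517)/0.0041 = 634 °C

634 °C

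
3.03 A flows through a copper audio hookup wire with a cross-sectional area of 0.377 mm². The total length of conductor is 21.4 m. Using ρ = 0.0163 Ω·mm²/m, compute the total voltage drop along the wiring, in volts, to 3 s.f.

ρ = 0.0163 Ω·mm²/m = 1.63×10^-8 Ω·m
A = 0.377 mm² = 3.770e-07 m²
R = ρL/A = (1.63×10^-8)(21.4)/(3.770e-07) = 0.9253 Ω
V = IR = 3.03 × 0.9253 = 2.80 V

2.80 V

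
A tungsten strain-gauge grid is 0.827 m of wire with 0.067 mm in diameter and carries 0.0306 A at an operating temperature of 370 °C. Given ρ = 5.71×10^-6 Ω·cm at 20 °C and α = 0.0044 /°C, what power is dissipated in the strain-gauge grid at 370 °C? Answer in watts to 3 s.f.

0.0319 W

ρ = 5.71×10^-6 Ω·cm = 5.71×10^-8 Ω·m
A = π(d/2)² = π(3.3500e-05 m)² = 3.526e-09 m²
R₍20₎ = ρL/A = (5.71×10^-8)(0.827)/(3.526e-09) = 13.39 Ω
R₍370₎ = R₍20₎(1 + αΔT) = 13.39 × (1 + 0.0044×350) = 34.02 Ω
P = I²R = (0.0306)² × 34.02 = 0.0319 W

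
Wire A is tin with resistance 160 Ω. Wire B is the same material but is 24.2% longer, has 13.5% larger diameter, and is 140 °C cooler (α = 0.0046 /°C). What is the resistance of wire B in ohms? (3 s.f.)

54.9 Ω

R ∝ ρL/d² with ρ ∝ (1+αΔT), so R_B/R_A = (1 + 24.2/100) × (1 + 13.5/100)⁻² × (1 − 0.0046×140)
= 1.242 × 0.7763 × 0.356 = 0.3432
R_B = 0.3432 × 160 = 54.9 Ω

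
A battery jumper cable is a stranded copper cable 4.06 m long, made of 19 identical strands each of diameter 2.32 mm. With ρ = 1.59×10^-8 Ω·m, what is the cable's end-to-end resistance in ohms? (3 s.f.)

8.04×10^-4 Ω

A_strand = π(1.1600e-03 m)² = 4.227e-06 m²
R_strand = ρL/A = (1.59×10^-8)(4.06)/(4.227e-06) = 0.01527 Ω
R_total = R_strand/N = 0.01527/19 = 8.04×10^-4 Ω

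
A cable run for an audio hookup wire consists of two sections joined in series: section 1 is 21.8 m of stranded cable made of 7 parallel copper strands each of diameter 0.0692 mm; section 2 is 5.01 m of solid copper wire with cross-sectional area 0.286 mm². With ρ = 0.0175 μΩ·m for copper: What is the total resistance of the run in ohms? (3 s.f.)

14.8 Ω

ρ = 0.0175 μΩ·m = 1.75×10^-8 Ω·m
Section 1: A_strand = π(3.4600e-05)² = 3.761e-09 m²; R₁ = ρL/(N·A_s) = (1.75×10^-8)(21.8)/(7×3.761e-09) = 14.49 Ω
Section 2: A = 0.286 mm² = 2.860e-07 m²
R₂ = (1.75×10^-8)(5.01)/(2.860e-07) = 0.3066 Ω
R = R₁ + R₂ = 14.8 Ω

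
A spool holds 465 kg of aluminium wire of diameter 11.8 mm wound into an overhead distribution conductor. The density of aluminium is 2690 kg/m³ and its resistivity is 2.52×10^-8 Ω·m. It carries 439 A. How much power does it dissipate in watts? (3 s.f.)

A = π(d/2)² = π(5.9000e-03 m)² = 1.0936e-04 m²
L = m/(density·A) = 465/(2690×1.0936e-04) = 1581 m
R = ρL/A = (2.52×10^-8)(1581)/(1.0936e-04) = 0.3642 Ω
P = I²R = (439)² × 0.3642 = 70200 W

70200 W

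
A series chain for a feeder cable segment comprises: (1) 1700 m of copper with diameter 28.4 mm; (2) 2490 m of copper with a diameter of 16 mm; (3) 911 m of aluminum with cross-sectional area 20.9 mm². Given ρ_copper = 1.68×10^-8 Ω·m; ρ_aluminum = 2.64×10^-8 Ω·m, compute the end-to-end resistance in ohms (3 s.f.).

1.40 Ω

Seg 1: A = π(d/2)² = π(1.4200e-02 m)² = 6.335e-04 m²
R_1 = (1.68×10^-8)(1700)/(6.335e-04) = 0.04508 Ω
Seg 2: A = π(d/2)² = π(8.0000e-03 m)² = 2.011e-04 m²
R_2 = (1.68×10^-8)(2490)/(2.011e-04) = 0.2081 Ω
Seg 3: A = 20.9 mm² = 2.090e-05 m²
R_3 = (2.64×10^-8)(911)/(2.090e-05) = 1.151 Ω
R_total = R_1 + R_2 + R_3 = 1.40 Ω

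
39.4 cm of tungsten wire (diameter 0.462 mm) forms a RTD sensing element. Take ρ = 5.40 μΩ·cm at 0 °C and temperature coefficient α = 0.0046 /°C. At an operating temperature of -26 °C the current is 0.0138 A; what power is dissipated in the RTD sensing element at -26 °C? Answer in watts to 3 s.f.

ρ = 5.40 μΩ·cm = 5.40×10^-8 Ω·m
A = π(d/2)² = π(2.3100e-04 m)² = 1.676e-07 m²
R₍0₎ = ρL/A = (5.40×10^-8)(0.394)/(1.676e-07) = 0.1269 Ω
R₍-26₎ = R₍0₎(1 + αΔT) = 0.1269 × (1 + 0.0046×-26) = 0.1117 Ω
P = I²R = (0.0138)² × 0.1117 = 2.13×10^-5 W

2.13×10^-5 W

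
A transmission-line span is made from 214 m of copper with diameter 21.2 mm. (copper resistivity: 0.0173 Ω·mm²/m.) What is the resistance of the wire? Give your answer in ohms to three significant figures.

ρ = 0.0173 Ω·mm²/m = 1.73×10^-8 Ω·m
A = π(d/2)² = π(1.0600e-02 m)² = 3.530e-04 m²
R = ρL/A = (1.73×10^-8)(214 m)/(3.530e-04 m²) = 0.0105 Ω

0.0105 Ω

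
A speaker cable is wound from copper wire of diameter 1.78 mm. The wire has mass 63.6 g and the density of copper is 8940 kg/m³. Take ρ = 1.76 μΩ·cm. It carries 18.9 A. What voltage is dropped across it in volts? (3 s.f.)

ρ = 1.76 μΩ·cm = 1.76×10^-8 Ω·m
A = π(d/2)² = π(8.9000e-04 m)² = 2.4885e-06 m²
L = m/(density·A) = 0.0636/(8940×2.4885e-06) = 2.859 m
R = ρL/A = (1.76×10^-8)(2.859)/(2.4885e-06) = 0.02022 Ω
V = IR = 18.9 × 0.02022 = 0.382 V

0.382 V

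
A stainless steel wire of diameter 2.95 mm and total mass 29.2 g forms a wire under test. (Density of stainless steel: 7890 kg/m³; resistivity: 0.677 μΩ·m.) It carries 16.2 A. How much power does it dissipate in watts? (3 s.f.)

ρ = 0.677 μΩ·m = 6.77×10^-7 Ω·m
A = π(d/2)² = π(1.4750e-03 m)² = 6.8349e-06 m²
L = m/(density·A) = 0.0292/(7890×6.8349e-06) = 0.5415 m
R = ρL/A = (6.77×10^-7)(0.5415)/(6.8349e-06) = 0.05363 Ω
P = I²R = (16.2)² × 0.05363 = 14.1 W

14.1 W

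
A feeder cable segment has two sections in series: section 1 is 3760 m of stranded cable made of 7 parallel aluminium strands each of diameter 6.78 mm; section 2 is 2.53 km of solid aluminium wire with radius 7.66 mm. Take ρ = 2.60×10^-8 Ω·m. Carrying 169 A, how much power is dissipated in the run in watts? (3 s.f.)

21200 W

Section 1: A_strand = π(3.3900e-03)² = 3.610e-05 m²; R₁ = ρL/(N·A_s) = (2.60×10^-8)(3760)/(7×3.610e-05) = 0.3868 Ω
Section 2: A = πr² = π(7.6600e-03 m)² = 1.843e-04 m²
R₂ = (2.60×10^-8)(2530)/(1.843e-04) = 0.3569 Ω
R = R₁ + R₂ = 0.7437 Ω
P = I²R = (169)² × 0.7437 = 21200 W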